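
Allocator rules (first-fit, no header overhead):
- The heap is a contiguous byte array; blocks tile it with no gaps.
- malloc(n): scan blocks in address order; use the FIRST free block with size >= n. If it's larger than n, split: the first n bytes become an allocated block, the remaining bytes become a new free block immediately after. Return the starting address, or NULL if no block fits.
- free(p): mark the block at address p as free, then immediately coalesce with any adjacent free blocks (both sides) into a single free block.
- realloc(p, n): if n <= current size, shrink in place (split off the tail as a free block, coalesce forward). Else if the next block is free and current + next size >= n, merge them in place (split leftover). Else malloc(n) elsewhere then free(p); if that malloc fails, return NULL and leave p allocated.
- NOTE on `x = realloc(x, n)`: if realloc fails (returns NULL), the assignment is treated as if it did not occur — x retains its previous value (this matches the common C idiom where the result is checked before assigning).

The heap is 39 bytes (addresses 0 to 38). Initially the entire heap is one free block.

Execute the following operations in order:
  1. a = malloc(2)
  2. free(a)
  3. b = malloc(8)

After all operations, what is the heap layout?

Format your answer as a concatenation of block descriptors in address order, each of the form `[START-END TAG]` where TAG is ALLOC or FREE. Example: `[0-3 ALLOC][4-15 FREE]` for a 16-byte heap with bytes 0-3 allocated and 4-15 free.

Op 1: a = malloc(2) -> a = 0; heap: [0-1 ALLOC][2-38 FREE]
Op 2: free(a) -> (freed a); heap: [0-38 FREE]
Op 3: b = malloc(8) -> b = 0; heap: [0-7 ALLOC][8-38 FREE]

Answer: [0-7 ALLOC][8-38 FREE]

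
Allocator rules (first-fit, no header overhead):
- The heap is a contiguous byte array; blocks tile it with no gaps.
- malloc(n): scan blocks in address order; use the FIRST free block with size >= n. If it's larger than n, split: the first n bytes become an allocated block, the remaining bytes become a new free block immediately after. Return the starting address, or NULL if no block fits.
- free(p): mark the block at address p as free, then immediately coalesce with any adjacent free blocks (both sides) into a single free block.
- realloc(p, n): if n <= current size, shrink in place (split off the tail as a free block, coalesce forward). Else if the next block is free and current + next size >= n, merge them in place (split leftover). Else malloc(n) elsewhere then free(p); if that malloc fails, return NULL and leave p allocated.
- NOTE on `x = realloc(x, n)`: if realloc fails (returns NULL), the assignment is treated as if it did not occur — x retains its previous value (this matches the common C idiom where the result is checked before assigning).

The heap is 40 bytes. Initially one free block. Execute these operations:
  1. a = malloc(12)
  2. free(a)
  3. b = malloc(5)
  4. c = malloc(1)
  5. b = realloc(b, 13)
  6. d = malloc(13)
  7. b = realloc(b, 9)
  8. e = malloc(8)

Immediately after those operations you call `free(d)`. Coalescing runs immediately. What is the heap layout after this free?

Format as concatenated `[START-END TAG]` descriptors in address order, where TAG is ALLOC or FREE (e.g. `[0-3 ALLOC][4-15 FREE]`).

Op 1: a = malloc(12) -> a = 0; heap: [0-11 ALLOC][12-39 FREE]
Op 2: free(a) -> (freed a); heap: [0-39 FREE]
Op 3: b = malloc(5) -> b = 0; heap: [0-4 ALLOC][5-39 FREE]
Op 4: c = malloc(1) -> c = 5; heap: [0-4 ALLOC][5-5 ALLOC][6-39 FREE]
Op 5: b = realloc(b, 13) -> b = 6; heap: [0-4 FREE][5-5 ALLOC][6-18 ALLOC][19-39 FREE]
Op 6: d = malloc(13) -> d = 19; heap: [0-4 FREE][5-5 ALLOC][6-18 ALLOC][19-31 ALLOC][32-39 FREE]
Op 7: b = realloc(b, 9) -> b = 6; heap: [0-4 FREE][5-5 ALLOC][6-14 ALLOC][15-18 FREE][19-31 ALLOC][32-39 FREE]
Op 8: e = malloc(8) -> e = 32; heap: [0-4 FREE][5-5 ALLOC][6-14 ALLOC][15-18 FREE][19-31 ALLOC][32-39 ALLOC]
free(d): d = 19 -> block [19-31 ALLOC]; mark free, coalesce with adjacent free neighbors -> [0-4 FREE][5-5 ALLOC][6-14 ALLOC][15-31 FREE][32-39 ALLOC]

Answer: [0-4 FREE][5-5 ALLOC][6-14 ALLOC][15-31 FREE][32-39 ALLOC]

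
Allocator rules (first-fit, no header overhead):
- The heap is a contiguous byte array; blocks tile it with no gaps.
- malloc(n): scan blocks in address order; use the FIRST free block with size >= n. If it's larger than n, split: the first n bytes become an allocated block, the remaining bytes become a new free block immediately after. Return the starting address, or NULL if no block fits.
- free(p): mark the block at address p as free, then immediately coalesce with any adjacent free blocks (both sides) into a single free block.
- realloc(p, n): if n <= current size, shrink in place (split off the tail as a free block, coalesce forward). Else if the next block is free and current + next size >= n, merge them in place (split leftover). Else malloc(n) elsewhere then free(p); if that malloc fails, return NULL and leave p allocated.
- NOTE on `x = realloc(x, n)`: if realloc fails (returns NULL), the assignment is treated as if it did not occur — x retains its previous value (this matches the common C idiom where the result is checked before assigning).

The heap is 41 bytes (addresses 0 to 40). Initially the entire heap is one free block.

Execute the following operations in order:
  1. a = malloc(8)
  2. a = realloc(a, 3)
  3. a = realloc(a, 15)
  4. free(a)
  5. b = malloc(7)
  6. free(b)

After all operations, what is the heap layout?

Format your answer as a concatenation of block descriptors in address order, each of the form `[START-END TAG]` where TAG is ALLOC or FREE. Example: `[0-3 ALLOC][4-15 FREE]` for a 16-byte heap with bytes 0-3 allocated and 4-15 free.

Op 1: a = malloc(8) -> a = 0; heap: [0-7 ALLOC][8-40 FREE]
Op 2: a = realloc(a, 3) -> a = 0; heap: [0-2 ALLOC][3-40 FREE]
Op 3: a = realloc(a, 15) -> a = 0; heap: [0-14 ALLOC][15-40 FREE]
Op 4: free(a) -> (freed a); heap: [0-40 FREE]
Op 5: b = malloc(7) -> b = 0; heap: [0-6 ALLOC][7-40 FREE]
Op 6: free(b) -> (freed b); heap: [0-40 FREE]

Answer: [0-40 FREE]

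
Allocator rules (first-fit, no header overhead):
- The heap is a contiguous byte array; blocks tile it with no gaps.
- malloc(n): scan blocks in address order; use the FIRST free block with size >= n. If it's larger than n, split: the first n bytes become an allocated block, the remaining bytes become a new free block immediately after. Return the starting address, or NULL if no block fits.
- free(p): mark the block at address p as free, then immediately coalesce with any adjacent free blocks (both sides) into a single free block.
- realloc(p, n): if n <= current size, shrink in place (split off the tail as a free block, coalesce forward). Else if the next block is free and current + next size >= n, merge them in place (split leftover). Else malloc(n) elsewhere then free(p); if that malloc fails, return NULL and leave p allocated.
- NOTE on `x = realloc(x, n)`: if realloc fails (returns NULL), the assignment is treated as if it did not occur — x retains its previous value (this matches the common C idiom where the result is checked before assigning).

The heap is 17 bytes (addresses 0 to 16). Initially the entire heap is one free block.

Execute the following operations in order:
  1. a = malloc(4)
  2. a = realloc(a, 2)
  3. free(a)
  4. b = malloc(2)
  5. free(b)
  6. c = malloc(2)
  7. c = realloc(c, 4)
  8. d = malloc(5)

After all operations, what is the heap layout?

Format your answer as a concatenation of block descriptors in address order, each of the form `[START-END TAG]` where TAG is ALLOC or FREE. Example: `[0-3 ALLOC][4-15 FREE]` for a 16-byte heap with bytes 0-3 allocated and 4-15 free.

Answer: [0-3 ALLOC][4-8 ALLOC][9-16 FREE]

Derivation:
Op 1: a = malloc(4) -> a = 0; heap: [0-3 ALLOC][4-16 FREE]
Op 2: a = realloc(a, 2) -> a = 0; heap: [0-1 ALLOC][2-16 FREE]
Op 3: free(a) -> (freed a); heap: [0-16 FREE]
Op 4: b = malloc(2) -> b = 0; heap: [0-1 ALLOC][2-16 FREE]
Op 5: free(b) -> (freed b); heap: [0-16 FREE]
Op 6: c = malloc(2) -> c = 0; heap: [0-1 ALLOC][2-16 FREE]
Op 7: c = realloc(c, 4) -> c = 0; heap: [0-3 ALLOC][4-16 FREE]
Op 8: d = malloc(5) -> d = 4; heap: [0-3 ALLOC][4-8 ALLOC][9-16 FREE]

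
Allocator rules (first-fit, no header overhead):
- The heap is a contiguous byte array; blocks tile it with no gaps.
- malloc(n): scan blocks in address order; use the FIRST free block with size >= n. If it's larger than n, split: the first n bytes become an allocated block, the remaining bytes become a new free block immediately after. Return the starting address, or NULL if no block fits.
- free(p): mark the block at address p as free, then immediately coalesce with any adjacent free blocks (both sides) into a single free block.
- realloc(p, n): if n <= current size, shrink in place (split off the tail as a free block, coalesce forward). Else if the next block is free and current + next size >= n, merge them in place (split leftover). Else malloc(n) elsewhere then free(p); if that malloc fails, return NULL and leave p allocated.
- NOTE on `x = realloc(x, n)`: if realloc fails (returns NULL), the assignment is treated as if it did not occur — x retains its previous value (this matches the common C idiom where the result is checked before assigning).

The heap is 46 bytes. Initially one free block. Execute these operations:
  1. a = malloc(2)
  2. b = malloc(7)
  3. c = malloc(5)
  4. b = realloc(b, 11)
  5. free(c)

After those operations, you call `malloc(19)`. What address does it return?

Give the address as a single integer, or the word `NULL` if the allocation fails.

Op 1: a = malloc(2) -> a = 0; heap: [0-1 ALLOC][2-45 FREE]
Op 2: b = malloc(7) -> b = 2; heap: [0-1 ALLOC][2-8 ALLOC][9-45 FREE]
Op 3: c = malloc(5) -> c = 9; heap: [0-1 ALLOC][2-8 ALLOC][9-13 ALLOC][14-45 FREE]
Op 4: b = realloc(b, 11) -> b = 14; heap: [0-1 ALLOC][2-8 FREE][9-13 ALLOC][14-24 ALLOC][25-45 FREE]
Op 5: free(c) -> (freed c); heap: [0-1 ALLOC][2-13 FREE][14-24 ALLOC][25-45 FREE]
malloc(19): first-fit scan over [0-1 ALLOC][2-13 FREE][14-24 ALLOC][25-45 FREE] -> 25

Answer: 25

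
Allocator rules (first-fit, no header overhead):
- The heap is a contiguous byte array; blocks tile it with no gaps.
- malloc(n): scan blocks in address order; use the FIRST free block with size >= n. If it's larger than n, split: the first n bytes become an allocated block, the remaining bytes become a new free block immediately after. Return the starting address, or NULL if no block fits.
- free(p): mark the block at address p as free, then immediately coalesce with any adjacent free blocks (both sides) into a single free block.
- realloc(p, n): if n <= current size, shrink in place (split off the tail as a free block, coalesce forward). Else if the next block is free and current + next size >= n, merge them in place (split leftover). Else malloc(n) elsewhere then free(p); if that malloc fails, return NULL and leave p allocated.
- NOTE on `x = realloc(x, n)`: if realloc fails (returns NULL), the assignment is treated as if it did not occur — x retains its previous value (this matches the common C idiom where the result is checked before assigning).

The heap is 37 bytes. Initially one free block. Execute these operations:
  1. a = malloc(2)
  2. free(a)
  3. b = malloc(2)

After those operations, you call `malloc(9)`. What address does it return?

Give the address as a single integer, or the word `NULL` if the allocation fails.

Answer: 2

Derivation:
Op 1: a = malloc(2) -> a = 0; heap: [0-1 ALLOC][2-36 FREE]
Op 2: free(a) -> (freed a); heap: [0-36 FREE]
Op 3: b = malloc(2) -> b = 0; heap: [0-1 ALLOC][2-36 FREE]
malloc(9): first-fit scan over [0-1 ALLOC][2-36 FREE] -> 2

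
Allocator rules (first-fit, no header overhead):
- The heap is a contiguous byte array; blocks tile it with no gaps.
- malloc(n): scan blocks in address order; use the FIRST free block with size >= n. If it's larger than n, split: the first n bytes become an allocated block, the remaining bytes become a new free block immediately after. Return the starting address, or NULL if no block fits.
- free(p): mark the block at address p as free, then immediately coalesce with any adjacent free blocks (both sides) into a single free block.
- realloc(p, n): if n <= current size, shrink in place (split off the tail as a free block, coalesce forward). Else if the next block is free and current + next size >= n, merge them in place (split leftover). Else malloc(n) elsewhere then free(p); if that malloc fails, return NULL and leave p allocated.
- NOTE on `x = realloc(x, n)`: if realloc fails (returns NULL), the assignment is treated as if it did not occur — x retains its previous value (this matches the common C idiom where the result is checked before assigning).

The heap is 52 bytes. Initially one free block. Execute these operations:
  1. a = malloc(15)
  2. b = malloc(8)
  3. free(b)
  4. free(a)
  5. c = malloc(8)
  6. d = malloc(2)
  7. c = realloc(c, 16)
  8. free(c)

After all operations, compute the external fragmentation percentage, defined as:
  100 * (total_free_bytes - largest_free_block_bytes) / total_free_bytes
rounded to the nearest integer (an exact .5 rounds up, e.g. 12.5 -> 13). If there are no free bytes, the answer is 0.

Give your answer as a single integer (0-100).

Answer: 16

Derivation:
Op 1: a = malloc(15) -> a = 0; heap: [0-14 ALLOC][15-51 FREE]
Op 2: b = malloc(8) -> b = 15; heap: [0-14 ALLOC][15-22 ALLOC][23-51 FREE]
Op 3: free(b) -> (freed b); heap: [0-14 ALLOC][15-51 FREE]
Op 4: free(a) -> (freed a); heap: [0-51 FREE]
Op 5: c = malloc(8) -> c = 0; heap: [0-7 ALLOC][8-51 FREE]
Op 6: d = malloc(2) -> d = 8; heap: [0-7 ALLOC][8-9 ALLOC][10-51 FREE]
Op 7: c = realloc(c, 16) -> c = 10; heap: [0-7 FREE][8-9 ALLOC][10-25 ALLOC][26-51 FREE]
Op 8: free(c) -> (freed c); heap: [0-7 FREE][8-9 ALLOC][10-51 FREE]
Free blocks: [8 42] total_free=50 largest=42 -> 100*(50-42)/50 = 800/50 = 16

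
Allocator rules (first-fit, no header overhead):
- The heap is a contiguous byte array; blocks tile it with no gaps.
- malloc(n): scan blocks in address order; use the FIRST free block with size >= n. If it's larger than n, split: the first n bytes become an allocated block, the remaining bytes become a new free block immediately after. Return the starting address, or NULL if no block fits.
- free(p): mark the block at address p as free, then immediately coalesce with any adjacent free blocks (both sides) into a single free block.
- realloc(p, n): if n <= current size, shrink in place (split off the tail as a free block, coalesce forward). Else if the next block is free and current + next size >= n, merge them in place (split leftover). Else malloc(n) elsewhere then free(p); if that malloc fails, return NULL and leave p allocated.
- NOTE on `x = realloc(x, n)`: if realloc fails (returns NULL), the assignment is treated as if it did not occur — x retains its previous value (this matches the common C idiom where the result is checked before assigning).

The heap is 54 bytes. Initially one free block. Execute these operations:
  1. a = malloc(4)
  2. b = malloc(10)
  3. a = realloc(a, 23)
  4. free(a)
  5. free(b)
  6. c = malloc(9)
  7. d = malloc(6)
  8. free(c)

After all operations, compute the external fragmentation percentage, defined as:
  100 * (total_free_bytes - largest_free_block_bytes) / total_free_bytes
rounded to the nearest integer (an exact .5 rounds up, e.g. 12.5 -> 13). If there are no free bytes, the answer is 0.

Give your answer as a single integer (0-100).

Op 1: a = malloc(4) -> a = 0; heap: [0-3 ALLOC][4-53 FREE]
Op 2: b = malloc(10) -> b = 4; heap: [0-3 ALLOC][4-13 ALLOC][14-53 FREE]
Op 3: a = realloc(a, 23) -> a = 14; heap: [0-3 FREE][4-13 ALLOC][14-36 ALLOC][37-53 FREE]
Op 4: free(a) -> (freed a); heap: [0-3 FREE][4-13 ALLOC][14-53 FREE]
Op 5: free(b) -> (freed b); heap: [0-53 FREE]
Op 6: c = malloc(9) -> c = 0; heap: [0-8 ALLOC][9-53 FREE]
Op 7: d = malloc(6) -> d = 9; heap: [0-8 ALLOC][9-14 ALLOC][15-53 FREE]
Op 8: free(c) -> (freed c); heap: [0-8 FREE][9-14 ALLOC][15-53 FREE]
Free blocks: [9 39] total_free=48 largest=39 -> 100*(48-39)/48 = 900/48 = 18.75 -> rounds to 19

Answer: 19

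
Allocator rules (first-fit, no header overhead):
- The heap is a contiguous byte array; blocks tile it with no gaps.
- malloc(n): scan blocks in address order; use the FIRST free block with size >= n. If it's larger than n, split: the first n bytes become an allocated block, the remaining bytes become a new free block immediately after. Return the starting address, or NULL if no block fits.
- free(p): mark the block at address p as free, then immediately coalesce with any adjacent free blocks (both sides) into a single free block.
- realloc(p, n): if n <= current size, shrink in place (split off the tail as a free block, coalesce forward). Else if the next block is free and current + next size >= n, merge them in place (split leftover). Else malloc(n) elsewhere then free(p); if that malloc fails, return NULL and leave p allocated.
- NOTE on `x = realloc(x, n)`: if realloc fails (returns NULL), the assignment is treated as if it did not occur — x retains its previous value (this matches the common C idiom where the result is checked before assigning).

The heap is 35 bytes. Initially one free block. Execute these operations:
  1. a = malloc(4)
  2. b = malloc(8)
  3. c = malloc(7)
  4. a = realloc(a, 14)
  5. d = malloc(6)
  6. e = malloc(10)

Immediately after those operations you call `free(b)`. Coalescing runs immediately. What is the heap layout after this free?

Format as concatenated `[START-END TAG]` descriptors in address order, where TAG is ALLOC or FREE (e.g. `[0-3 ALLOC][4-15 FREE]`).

Answer: [0-11 FREE][12-18 ALLOC][19-32 ALLOC][33-34 FREE]

Derivation:
Op 1: a = malloc(4) -> a = 0; heap: [0-3 ALLOC][4-34 FREE]
Op 2: b = malloc(8) -> b = 4; heap: [0-3 ALLOC][4-11 ALLOC][12-34 FREE]
Op 3: c = malloc(7) -> c = 12; heap: [0-3 ALLOC][4-11 ALLOC][12-18 ALLOC][19-34 FREE]
Op 4: a = realloc(a, 14) -> a = 19; heap: [0-3 FREE][4-11 ALLOC][12-18 ALLOC][19-32 ALLOC][33-34 FREE]
Op 5: d = malloc(6) -> d = NULL; heap: [0-3 FREE][4-11 ALLOC][12-18 ALLOC][19-32 ALLOC][33-34 FREE]
Op 6: e = malloc(10) -> e = NULL; heap: [0-3 FREE][4-11 ALLOC][12-18 ALLOC][19-32 ALLOC][33-34 FREE]
free(b): b = 4 -> block [4-11 ALLOC]; mark free, coalesce with adjacent free neighbors -> [0-11 FREE][12-18 ALLOC][19-32 ALLOC][33-34 FREE]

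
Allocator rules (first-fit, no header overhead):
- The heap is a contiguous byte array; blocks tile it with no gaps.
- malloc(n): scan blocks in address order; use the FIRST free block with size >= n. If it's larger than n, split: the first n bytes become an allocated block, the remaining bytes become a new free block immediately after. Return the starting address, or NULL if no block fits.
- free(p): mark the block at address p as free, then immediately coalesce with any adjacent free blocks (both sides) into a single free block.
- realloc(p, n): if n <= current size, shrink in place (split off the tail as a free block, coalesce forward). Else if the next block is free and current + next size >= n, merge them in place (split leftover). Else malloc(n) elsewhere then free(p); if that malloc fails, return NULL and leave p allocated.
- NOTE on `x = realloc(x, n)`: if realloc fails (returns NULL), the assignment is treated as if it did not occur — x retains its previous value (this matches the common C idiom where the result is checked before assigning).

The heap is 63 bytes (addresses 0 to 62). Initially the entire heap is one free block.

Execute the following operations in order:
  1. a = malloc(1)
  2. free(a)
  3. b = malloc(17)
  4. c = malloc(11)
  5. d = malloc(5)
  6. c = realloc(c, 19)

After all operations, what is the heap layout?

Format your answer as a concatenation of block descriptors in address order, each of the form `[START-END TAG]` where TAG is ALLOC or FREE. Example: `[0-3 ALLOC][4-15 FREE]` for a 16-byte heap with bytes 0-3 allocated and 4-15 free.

Op 1: a = malloc(1) -> a = 0; heap: [0-0 ALLOC][1-62 FREE]
Op 2: free(a) -> (freed a); heap: [0-62 FREE]
Op 3: b = malloc(17) -> b = 0; heap: [0-16 ALLOC][17-62 FREE]
Op 4: c = malloc(11) -> c = 17; heap: [0-16 ALLOC][17-27 ALLOC][28-62 FREE]
Op 5: d = malloc(5) -> d = 28; heap: [0-16 ALLOC][17-27 ALLOC][28-32 ALLOC][33-62 FREE]
Op 6: c = realloc(c, 19) -> c = 33; heap: [0-16 ALLOC][17-27 FREE][28-32 ALLOC][33-51 ALLOC][52-62 FREE]

Answer: [0-16 ALLOC][17-27 FREE][28-32 ALLOC][33-51 ALLOC][52-62 FREE]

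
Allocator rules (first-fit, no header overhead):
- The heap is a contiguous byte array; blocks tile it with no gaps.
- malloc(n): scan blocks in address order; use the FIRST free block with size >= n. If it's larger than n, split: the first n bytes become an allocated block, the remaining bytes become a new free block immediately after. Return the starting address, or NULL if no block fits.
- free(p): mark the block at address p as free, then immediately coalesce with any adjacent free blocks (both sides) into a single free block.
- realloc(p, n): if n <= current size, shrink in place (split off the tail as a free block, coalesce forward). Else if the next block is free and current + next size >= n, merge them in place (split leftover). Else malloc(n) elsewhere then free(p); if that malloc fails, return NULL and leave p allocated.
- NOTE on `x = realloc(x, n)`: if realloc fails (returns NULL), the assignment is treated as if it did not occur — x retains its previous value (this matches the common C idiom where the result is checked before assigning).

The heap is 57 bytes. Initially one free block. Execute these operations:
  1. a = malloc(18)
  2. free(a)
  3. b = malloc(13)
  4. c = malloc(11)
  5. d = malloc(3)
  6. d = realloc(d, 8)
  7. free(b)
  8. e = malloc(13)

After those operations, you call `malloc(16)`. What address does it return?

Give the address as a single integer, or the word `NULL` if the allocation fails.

Op 1: a = malloc(18) -> a = 0; heap: [0-17 ALLOC][18-56 FREE]
Op 2: free(a) -> (freed a); heap: [0-56 FREE]
Op 3: b = malloc(13) -> b = 0; heap: [0-12 ALLOC][13-56 FREE]
Op 4: c = malloc(11) -> c = 13; heap: [0-12 ALLOC][13-23 ALLOC][24-56 FREE]
Op 5: d = malloc(3) -> d = 24; heap: [0-12 ALLOC][13-23 ALLOC][24-26 ALLOC][27-56 FREE]
Op 6: d = realloc(d, 8) -> d = 24; heap: [0-12 ALLOC][13-23 ALLOC][24-31 ALLOC][32-56 FREE]
Op 7: free(b) -> (freed b); heap: [0-12 FREE][13-23 ALLOC][24-31 ALLOC][32-56 FREE]
Op 8: e = malloc(13) -> e = 0; heap: [0-12 ALLOC][13-23 ALLOC][24-31 ALLOC][32-56 FREE]
malloc(16): first-fit scan over [0-12 ALLOC][13-23 ALLOC][24-31 ALLOC][32-56 FREE] -> 32

Answer: 32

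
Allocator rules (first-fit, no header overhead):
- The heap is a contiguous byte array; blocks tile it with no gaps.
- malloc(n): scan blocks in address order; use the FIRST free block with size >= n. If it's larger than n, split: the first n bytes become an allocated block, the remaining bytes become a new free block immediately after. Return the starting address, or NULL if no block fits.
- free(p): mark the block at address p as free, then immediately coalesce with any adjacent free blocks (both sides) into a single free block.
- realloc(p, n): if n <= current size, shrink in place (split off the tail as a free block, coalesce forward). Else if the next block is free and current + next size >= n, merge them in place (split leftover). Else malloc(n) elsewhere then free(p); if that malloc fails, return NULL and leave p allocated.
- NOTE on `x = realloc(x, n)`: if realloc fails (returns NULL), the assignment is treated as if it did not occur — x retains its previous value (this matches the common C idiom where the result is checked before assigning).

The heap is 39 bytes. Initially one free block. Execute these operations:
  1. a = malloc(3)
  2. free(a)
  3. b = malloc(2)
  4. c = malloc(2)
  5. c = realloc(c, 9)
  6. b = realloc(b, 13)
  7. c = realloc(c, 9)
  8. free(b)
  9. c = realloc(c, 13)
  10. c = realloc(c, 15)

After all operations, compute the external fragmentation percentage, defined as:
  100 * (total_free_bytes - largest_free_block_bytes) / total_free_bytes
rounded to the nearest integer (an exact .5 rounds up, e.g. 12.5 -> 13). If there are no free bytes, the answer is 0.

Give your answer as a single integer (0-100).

Answer: 8

Derivation:
Op 1: a = malloc(3) -> a = 0; heap: [0-2 ALLOC][3-38 FREE]
Op 2: free(a) -> (freed a); heap: [0-38 FREE]
Op 3: b = malloc(2) -> b = 0; heap: [0-1 ALLOC][2-38 FREE]
Op 4: c = malloc(2) -> c = 2; heap: [0-1 ALLOC][2-3 ALLOC][4-38 FREE]
Op 5: c = realloc(c, 9) -> c = 2; heap: [0-1 ALLOC][2-10 ALLOC][11-38 FREE]
Op 6: b = realloc(b, 13) -> b = 11; heap: [0-1 FREE][2-10 ALLOC][11-23 ALLOC][24-38 FREE]
Op 7: c = realloc(c, 9) -> c = 2; heap: [0-1 FREE][2-10 ALLOC][11-23 ALLOC][24-38 FREE]
Op 8: free(b) -> (freed b); heap: [0-1 FREE][2-10 ALLOC][11-38 FREE]
Op 9: c = realloc(c, 13) -> c = 2; heap: [0-1 FREE][2-14 ALLOC][15-38 FREE]
Op 10: c = realloc(c, 15) -> c = 2; heap: [0-1 FREE][2-16 ALLOC][17-38 FREE]
Free blocks: [2 22] total_free=24 largest=22 -> 100*(24-22)/24 = 200/24 ≈ 8.333 -> rounds to 8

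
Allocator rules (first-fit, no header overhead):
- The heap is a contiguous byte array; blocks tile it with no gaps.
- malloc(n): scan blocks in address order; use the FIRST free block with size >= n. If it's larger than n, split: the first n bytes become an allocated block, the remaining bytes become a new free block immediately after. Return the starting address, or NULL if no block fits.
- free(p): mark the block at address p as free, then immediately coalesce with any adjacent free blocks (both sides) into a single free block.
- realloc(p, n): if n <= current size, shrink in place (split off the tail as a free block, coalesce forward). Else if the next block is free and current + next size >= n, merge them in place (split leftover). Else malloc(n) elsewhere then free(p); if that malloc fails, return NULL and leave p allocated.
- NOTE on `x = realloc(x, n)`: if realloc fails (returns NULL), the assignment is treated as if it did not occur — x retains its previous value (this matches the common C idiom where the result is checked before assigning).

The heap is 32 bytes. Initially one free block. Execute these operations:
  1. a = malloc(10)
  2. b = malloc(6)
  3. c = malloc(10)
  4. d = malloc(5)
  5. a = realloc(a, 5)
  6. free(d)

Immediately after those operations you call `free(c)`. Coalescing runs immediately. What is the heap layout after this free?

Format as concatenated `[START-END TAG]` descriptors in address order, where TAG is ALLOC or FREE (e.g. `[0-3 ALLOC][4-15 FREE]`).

Op 1: a = malloc(10) -> a = 0; heap: [0-9 ALLOC][10-31 FREE]
Op 2: b = malloc(6) -> b = 10; heap: [0-9 ALLOC][10-15 ALLOC][16-31 FREE]
Op 3: c = malloc(10) -> c = 16; heap: [0-9 ALLOC][10-15 ALLOC][16-25 ALLOC][26-31 FREE]
Op 4: d = malloc(5) -> d = 26; heap: [0-9 ALLOC][10-15 ALLOC][16-25 ALLOC][26-30 ALLOC][31-31 FREE]
Op 5: a = realloc(a, 5) -> a = 0; heap: [0-4 ALLOC][5-9 FREE][10-15 ALLOC][16-25 ALLOC][26-30 ALLOC][31-31 FREE]
Op 6: free(d) -> (freed d); heap: [0-4 ALLOC][5-9 FREE][10-15 ALLOC][16-25 ALLOC][26-31 FREE]
free(c): c = 16 -> block [16-25 ALLOC]; mark free, coalesce with adjacent free neighbors -> [0-4 ALLOC][5-9 FREE][10-15 ALLOC][16-31 FREE]

Answer: [0-4 ALLOC][5-9 FREE][10-15 ALLOC][16-31 FREE]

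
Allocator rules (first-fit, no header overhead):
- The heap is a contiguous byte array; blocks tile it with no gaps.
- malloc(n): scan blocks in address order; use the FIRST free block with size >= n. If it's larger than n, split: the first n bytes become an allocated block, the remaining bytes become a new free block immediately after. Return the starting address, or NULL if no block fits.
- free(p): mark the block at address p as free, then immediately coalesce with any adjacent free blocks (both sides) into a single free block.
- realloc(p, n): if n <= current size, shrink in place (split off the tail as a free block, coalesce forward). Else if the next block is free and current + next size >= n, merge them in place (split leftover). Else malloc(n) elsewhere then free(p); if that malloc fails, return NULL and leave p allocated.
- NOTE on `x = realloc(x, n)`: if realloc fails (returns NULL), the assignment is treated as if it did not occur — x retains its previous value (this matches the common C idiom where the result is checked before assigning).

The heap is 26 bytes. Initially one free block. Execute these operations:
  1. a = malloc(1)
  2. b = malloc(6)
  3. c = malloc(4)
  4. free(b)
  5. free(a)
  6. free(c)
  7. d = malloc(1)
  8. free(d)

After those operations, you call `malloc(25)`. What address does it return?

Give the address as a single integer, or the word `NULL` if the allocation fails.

Answer: 0

Derivation:
Op 1: a = malloc(1) -> a = 0; heap: [0-0 ALLOC][1-25 FREE]
Op 2: b = malloc(6) -> b = 1; heap: [0-0 ALLOC][1-6 ALLOC][7-25 FREE]
Op 3: c = malloc(4) -> c = 7; heap: [0-0 ALLOC][1-6 ALLOC][7-10 ALLOC][11-25 FREE]
Op 4: free(b) -> (freed b); heap: [0-0 ALLOC][1-6 FREE][7-10 ALLOC][11-25 FREE]
Op 5: free(a) -> (freed a); heap: [0-6 FREE][7-10 ALLOC][11-25 FREE]
Op 6: free(c) -> (freed c); heap: [0-25 FREE]
Op 7: d = malloc(1) -> d = 0; heap: [0-0 ALLOC][1-25 FREE]
Op 8: free(d) -> (freed d); heap: [0-25 FREE]
malloc(25): first-fit scan over [0-25 FREE] -> 0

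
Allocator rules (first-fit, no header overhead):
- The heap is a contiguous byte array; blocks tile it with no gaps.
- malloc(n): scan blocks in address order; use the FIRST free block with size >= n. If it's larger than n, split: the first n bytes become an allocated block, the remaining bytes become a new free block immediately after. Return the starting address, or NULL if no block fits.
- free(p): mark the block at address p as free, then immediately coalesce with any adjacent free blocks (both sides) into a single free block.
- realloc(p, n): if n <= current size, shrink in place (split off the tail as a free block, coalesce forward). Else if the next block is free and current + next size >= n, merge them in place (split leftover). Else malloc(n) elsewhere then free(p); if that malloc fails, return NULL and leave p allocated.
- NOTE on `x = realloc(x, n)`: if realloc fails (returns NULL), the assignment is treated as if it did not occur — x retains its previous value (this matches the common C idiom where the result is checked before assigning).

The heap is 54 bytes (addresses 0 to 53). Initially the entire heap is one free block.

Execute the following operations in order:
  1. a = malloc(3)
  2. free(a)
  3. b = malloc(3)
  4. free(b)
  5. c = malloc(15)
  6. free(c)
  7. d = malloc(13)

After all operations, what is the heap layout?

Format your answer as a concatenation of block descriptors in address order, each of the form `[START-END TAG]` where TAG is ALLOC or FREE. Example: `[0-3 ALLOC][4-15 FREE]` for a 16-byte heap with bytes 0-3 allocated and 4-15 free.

Op 1: a = malloc(3) -> a = 0; heap: [0-2 ALLOC][3-53 FREE]
Op 2: free(a) -> (freed a); heap: [0-53 FREE]
Op 3: b = malloc(3) -> b = 0; heap: [0-2 ALLOC][3-53 FREE]
Op 4: free(b) -> (freed b); heap: [0-53 FREE]
Op 5: c = malloc(15) -> c = 0; heap: [0-14 ALLOC][15-53 FREE]
Op 6: free(c) -> (freed c); heap: [0-53 FREE]
Op 7: d = malloc(13) -> d = 0; heap: [0-12 ALLOC][13-53 FREE]

Answer: [0-12 ALLOC][13-53 FREE]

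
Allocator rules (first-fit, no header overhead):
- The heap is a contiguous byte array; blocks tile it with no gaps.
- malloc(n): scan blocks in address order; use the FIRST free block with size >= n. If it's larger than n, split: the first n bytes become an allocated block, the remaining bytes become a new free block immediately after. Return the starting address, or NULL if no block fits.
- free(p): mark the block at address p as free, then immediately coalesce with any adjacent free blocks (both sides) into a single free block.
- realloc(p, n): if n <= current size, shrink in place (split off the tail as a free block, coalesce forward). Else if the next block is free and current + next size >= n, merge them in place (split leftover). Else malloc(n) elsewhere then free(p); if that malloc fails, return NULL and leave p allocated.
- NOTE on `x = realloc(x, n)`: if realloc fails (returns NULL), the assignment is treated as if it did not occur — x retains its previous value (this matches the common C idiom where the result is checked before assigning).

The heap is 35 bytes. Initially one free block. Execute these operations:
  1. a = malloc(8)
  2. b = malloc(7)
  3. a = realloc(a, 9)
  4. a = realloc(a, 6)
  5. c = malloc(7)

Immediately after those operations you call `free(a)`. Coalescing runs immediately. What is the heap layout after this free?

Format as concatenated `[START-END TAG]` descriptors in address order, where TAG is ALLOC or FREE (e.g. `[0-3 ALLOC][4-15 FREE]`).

Op 1: a = malloc(8) -> a = 0; heap: [0-7 ALLOC][8-34 FREE]
Op 2: b = malloc(7) -> b = 8; heap: [0-7 ALLOC][8-14 ALLOC][15-34 FREE]
Op 3: a = realloc(a, 9) -> a = 15; heap: [0-7 FREE][8-14 ALLOC][15-23 ALLOC][24-34 FREE]
Op 4: a = realloc(a, 6) -> a = 15; heap: [0-7 FREE][8-14 ALLOC][15-20 ALLOC][21-34 FREE]
Op 5: c = malloc(7) -> c = 0; heap: [0-6 ALLOC][7-7 FREE][8-14 ALLOC][15-20 ALLOC][21-34 FREE]
free(a): a = 15 -> block [15-20 ALLOC]; mark free, coalesce with adjacent free neighbors -> [0-6 ALLOC][7-7 FREE][8-14 ALLOC][15-34 FREE]

Answer: [0-6 ALLOC][7-7 FREE][8-14 ALLOC][15-34 FREE]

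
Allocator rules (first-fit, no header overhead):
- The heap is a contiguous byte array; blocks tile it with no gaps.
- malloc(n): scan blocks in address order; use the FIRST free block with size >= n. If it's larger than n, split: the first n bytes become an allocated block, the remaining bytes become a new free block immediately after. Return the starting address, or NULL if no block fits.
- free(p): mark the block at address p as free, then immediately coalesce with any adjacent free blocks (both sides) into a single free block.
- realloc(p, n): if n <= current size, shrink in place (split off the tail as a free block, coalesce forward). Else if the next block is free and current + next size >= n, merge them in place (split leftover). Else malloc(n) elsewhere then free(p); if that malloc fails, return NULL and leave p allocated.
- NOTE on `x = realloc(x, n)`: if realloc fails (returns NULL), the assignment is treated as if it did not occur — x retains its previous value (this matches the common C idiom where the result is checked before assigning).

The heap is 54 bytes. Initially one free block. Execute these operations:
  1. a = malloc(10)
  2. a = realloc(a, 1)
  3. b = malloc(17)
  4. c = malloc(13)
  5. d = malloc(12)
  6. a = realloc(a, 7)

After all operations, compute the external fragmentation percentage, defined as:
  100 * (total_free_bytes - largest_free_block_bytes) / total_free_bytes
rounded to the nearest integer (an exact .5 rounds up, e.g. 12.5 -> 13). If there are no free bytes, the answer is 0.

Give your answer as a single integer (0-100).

Op 1: a = malloc(10) -> a = 0; heap: [0-9 ALLOC][10-53 FREE]
Op 2: a = realloc(a, 1) -> a = 0; heap: [0-0 ALLOC][1-53 FREE]
Op 3: b = malloc(17) -> b = 1; heap: [0-0 ALLOC][1-17 ALLOC][18-53 FREE]
Op 4: c = malloc(13) -> c = 18; heap: [0-0 ALLOC][1-17 ALLOC][18-30 ALLOC][31-53 FREE]
Op 5: d = malloc(12) -> d = 31; heap: [0-0 ALLOC][1-17 ALLOC][18-30 ALLOC][31-42 ALLOC][43-53 FREE]
Op 6: a = realloc(a, 7) -> a = 43; heap: [0-0 FREE][1-17 ALLOC][18-30 ALLOC][31-42 ALLOC][43-49 ALLOC][50-53 FREE]
Free blocks: [1 4] total_free=5 largest=4 -> 100*(5-4)/5 = 100/5 = 20

Answer: 20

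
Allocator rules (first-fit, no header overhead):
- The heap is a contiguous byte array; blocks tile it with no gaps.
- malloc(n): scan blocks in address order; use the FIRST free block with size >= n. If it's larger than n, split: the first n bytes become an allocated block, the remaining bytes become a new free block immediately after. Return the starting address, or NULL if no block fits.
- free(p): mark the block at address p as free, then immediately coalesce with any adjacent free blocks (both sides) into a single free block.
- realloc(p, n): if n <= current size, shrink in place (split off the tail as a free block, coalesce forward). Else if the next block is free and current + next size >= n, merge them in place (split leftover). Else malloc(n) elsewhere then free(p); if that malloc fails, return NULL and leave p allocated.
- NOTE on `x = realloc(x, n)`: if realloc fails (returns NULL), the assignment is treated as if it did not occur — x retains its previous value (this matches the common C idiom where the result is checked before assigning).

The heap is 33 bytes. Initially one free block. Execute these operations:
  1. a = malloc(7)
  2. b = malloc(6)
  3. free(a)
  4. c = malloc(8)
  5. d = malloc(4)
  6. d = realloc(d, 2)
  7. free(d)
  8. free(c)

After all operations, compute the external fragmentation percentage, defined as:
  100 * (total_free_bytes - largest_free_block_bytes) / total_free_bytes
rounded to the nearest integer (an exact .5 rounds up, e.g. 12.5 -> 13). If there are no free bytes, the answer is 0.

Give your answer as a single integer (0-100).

Answer: 26

Derivation:
Op 1: a = malloc(7) -> a = 0; heap: [0-6 ALLOC][7-32 FREE]
Op 2: b = malloc(6) -> b = 7; heap: [0-6 ALLOC][7-12 ALLOC][13-32 FREE]
Op 3: free(a) -> (freed a); heap: [0-6 FREE][7-12 ALLOC][13-32 FREE]
Op 4: c = malloc(8) -> c = 13; heap: [0-6 FREE][7-12 ALLOC][13-20 ALLOC][21-32 FREE]
Op 5: d = malloc(4) -> d = 0; heap: [0-3 ALLOC][4-6 FREE][7-12 ALLOC][13-20 ALLOC][21-32 FREE]
Op 6: d = realloc(d, 2) -> d = 0; heap: [0-1 ALLOC][2-6 FREE][7-12 ALLOC][13-20 ALLOC][21-32 FREE]
Op 7: free(d) -> (freed d); heap: [0-6 FREE][7-12 ALLOC][13-20 ALLOC][21-32 FREE]
Op 8: free(c) -> (freed c); heap: [0-6 FREE][7-12 ALLOC][13-32 FREE]
Free blocks: [7 20] total_free=27 largest=20 -> 100*(27-20)/27 = 700/27 ≈ 25.926 -> rounds to 26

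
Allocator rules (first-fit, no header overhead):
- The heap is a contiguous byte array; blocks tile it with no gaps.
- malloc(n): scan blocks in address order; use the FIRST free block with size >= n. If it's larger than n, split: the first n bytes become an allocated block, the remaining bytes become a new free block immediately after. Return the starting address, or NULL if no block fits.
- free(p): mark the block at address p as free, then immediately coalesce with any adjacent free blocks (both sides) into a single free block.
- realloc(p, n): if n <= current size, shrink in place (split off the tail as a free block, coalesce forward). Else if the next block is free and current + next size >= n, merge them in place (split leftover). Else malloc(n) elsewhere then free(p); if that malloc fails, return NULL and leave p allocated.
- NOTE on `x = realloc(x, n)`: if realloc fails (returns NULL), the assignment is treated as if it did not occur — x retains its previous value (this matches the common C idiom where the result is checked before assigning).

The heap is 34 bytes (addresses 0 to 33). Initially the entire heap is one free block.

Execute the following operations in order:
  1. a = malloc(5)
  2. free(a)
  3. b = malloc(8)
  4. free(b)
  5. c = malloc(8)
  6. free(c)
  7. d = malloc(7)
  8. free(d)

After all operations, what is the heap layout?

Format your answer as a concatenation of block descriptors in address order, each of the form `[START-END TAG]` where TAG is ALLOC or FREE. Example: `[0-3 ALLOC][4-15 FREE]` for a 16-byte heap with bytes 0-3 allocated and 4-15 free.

Answer: [0-33 FREE]

Derivation:
Op 1: a = malloc(5) -> a = 0; heap: [0-4 ALLOC][5-33 FREE]
Op 2: free(a) -> (freed a); heap: [0-33 FREE]
Op 3: b = malloc(8) -> b = 0; heap: [0-7 ALLOC][8-33 FREE]
Op 4: free(b) -> (freed b); heap: [0-33 FREE]
Op 5: c = malloc(8) -> c = 0; heap: [0-7 ALLOC][8-33 FREE]
Op 6: free(c) -> (freed c); heap: [0-33 FREE]
Op 7: d = malloc(7) -> d = 0; heap: [0-6 ALLOC][7-33 FREE]
Op 8: free(d) -> (freed d); heap: [0-33 FREE]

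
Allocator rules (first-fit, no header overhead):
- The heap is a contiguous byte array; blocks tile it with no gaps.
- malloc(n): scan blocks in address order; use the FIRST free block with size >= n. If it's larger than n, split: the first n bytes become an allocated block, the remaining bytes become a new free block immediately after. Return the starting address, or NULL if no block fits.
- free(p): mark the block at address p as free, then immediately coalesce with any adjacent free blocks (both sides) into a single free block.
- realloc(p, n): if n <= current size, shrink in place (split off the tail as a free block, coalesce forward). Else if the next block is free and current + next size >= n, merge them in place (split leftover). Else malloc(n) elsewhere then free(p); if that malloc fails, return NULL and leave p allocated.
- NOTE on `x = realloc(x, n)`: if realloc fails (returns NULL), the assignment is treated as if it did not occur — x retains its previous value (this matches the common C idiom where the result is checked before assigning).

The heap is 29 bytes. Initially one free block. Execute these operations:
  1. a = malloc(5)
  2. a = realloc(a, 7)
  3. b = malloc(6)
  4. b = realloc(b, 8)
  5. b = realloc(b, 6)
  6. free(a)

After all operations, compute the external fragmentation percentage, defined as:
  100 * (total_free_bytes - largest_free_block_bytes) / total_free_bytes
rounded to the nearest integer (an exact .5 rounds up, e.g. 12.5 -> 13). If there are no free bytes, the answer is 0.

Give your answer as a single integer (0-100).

Op 1: a = malloc(5) -> a = 0; heap: [0-4 ALLOC][5-28 FREE]
Op 2: a = realloc(a, 7) -> a = 0; heap: [0-6 ALLOC][7-28 FREE]
Op 3: b = malloc(6) -> b = 7; heap: [0-6 ALLOC][7-12 ALLOC][13-28 FREE]
Op 4: b = realloc(b, 8) -> b = 7; heap: [0-6 ALLOC][7-14 ALLOC][15-28 FREE]
Op 5: b = realloc(b, 6) -> b = 7; heap: [0-6 ALLOC][7-12 ALLOC][13-28 FREE]
Op 6: free(a) -> (freed a); heap: [0-6 FREE][7-12 ALLOC][13-28 FREE]
Free blocks: [7 16] total_free=23 largest=16 -> 100*(23-16)/23 = 700/23 ≈ 30.435 -> rounds to 30

Answer: 30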